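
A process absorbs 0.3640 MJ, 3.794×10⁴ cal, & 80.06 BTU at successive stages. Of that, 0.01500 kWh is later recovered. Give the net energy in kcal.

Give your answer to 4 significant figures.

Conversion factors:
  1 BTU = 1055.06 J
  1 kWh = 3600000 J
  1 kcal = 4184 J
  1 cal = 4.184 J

132.2 kcal

0.3640 MJ × 1000000 = 364000 J
3.794×10⁴ cal × 4.184 = 158741 J
80.06 BTU × 1055.06 = 84468.1 J
0.01500 kWh × 3600000 = 54000 J
Result: 364000 + 158741 + 84468.1 − 54000 = 553209 J
In kcal: 553209 / 4184 = 132.22 kcal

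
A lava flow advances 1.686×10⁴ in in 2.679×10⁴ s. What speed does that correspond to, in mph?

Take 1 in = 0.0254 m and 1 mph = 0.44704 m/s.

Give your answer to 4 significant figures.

0.03576 mph

1.686×10⁴ in × 0.0254 → 428.244 m
v = d / t = 428.244 m / 26790 s = 0.0159852 m/s
0.0159852 m/s ÷ (0.44704 m/s/mph) = 0.0357579 mph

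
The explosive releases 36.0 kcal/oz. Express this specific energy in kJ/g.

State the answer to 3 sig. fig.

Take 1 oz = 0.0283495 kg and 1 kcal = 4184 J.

36.0 kcal/oz × 4184 J/kcal ÷ 0.0283495 kg/oz = 5.31311×10⁶ J/kg
5.31311×10⁶ J/kg ÷ 1000 J/kJ × 0.001 kg/g = 5.31311 kJ/g

5.31 kJ/g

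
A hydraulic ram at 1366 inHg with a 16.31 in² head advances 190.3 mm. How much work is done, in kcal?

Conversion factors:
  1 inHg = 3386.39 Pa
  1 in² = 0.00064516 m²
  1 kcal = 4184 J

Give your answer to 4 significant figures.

2.214 kcal

1366 inHg → 4.62581×10⁶ Pa
16.31 in² → 0.0105226 m²
F = P × A = 4.62581×10⁶ × 0.0105226 = 48675.5 N
190.3 mm → 0.1903 m
W = F × d = 48675.5 × 0.1903 = 9262.95 J
In kcal: 9262.95 / 4184 = 2.2139 kcal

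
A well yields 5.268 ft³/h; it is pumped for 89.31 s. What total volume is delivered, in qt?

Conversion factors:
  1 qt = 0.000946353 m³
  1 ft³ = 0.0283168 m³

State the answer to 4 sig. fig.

5.268 ft³/h → 4.14369×10⁻⁵ m³/s
V = Q × t = 4.14369×10⁻⁵ × 89.31 = 0.00370073 m³
In qt: 0.00370073 / 0.000946353 = 3.91052 qt

3.911 qt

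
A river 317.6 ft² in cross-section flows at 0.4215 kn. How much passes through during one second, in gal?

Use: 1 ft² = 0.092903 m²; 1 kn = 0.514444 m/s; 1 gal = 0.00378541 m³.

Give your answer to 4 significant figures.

0.4215 kn × 0.514444 → 0.216838 m/s
317.6 ft² × 0.092903 → 29.506 m²
V = v × A × t = 0.216838 m/s × 29.506 m² × 1 s = 6.39802 m³
6.39802 m³ ÷ (0.00378541 m³/gal) = 1690.18 gal

1690 gal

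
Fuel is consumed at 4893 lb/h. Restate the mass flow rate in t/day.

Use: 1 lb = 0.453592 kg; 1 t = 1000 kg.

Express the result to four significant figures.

53.27 t/day

4893 lb/h × 0.453592 kg/lb ÷ 3600 s/h = 0.616507 kg/s
0.616507 kg/s ÷ 1000 kg/t × 86400 s/day = 53.2662 t/day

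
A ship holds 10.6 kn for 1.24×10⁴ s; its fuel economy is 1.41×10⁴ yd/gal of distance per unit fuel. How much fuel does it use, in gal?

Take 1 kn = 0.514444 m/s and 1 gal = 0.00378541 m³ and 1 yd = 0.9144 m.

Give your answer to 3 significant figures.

5.24 gal

10.6 kn → 5.45311 m/s
d = v × t = 5.45311 × 12400 = 67618.6 m
1.41×10⁴ yd/gal → 3.40598×10⁶ m/m³
V = d / (distance per unit fuel) = 67618.6 / 3.40598×10⁶ = 0.0198529 m³
In gal: 0.0198529 / 0.00378541 = 5.24458 gal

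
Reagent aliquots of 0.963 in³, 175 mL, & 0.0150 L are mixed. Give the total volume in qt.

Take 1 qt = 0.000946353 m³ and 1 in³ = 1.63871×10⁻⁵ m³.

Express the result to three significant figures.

0.217 qt

0.963 in³ × 1.63871×10⁻⁵ = 1.57808×10⁻⁵ m³
175 mL × 10⁻⁶ = 1.75×10⁻⁴ m³
0.0150 L × 0.001 = 1.5×10⁻⁵ m³
Combined: 1.57808×10⁻⁵ + 1.75×10⁻⁴ + 1.5×10⁻⁵ = 2.05781×10⁻⁴ m³
In qt: 2.05781×10⁻⁴ / 0.000946353 = 0.217446 qt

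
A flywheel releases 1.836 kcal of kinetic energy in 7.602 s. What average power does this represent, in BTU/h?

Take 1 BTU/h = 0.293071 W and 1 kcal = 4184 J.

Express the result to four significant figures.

3448 BTU/h

1.836 kcal × 4184 = 7681.82 J
P = E / t = 7681.82 J / 7.602 s = 1010.5 W
1010.5 W ÷ (0.293071 W/BTU/h) = 3447.97 BTU/h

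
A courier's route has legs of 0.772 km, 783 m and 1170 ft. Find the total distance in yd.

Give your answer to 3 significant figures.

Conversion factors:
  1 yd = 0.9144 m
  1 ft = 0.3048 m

2090 yd

0.772 km × 1000 = 772 m
783 m (already m)
1170 ft × 0.3048 = 356.616 m
Sum: 772 + 783 + 356.616 = 1911.62 m
In yd: 1911.62 / 0.9144 = 2090.57 yd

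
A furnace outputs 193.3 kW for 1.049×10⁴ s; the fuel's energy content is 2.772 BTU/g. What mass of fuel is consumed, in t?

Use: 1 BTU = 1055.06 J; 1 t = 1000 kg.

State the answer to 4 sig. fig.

0.6933 t

193.3 kW → 193300 W
E = P × t = 193300 × 10490 = 2.02772×10⁹ J
2.772 BTU/g → 2.92463×10⁶ J/kg
m = E / e_s = 2.02772×10⁹ / 2.92463×10⁶ = 693.325 kg
In t: 693.325 / 1000 = 0.693325 t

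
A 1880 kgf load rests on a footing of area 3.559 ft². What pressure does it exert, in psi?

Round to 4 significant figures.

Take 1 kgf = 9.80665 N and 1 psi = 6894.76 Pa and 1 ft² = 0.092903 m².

8.087 psi

1880 kgf × 9.80665 = 18436.5 N
3.559 ft² × 0.092903 = 0.330642 m²
P = F / A = 18436.5 N / 0.330642 m² = 55759.7 Pa
55759.7 Pa ÷ (6894.76 Pa/psi) = 8.08726 psi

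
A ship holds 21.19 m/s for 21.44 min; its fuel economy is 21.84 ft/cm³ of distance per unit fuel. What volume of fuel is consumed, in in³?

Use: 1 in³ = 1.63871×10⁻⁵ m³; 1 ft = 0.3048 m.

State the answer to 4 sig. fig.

249.9 in³

21.44 min → 1286.4 s
d = v × t = 21.19 × 1286.4 = 27258.8 m
21.84 ft/cm³ → 6.65683×10⁶ m/m³
V = d / (distance per unit fuel) = 27258.8 / 6.65683×10⁶ = 0.00409486 m³
In in³: 0.00409486 / 1.63871×10⁻⁵ = 249.883 in³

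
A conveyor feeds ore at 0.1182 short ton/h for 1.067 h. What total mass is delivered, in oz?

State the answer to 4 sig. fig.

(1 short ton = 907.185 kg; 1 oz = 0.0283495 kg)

0.1182 short ton/h → 0.0297859 kg/s
1.067 h → 3841.2 s
m = ṁ × t = 0.0297859 × 3841.2 = 114.414 kg
In oz: 114.414 / 0.0283495 = 4035.84 oz

4036 oz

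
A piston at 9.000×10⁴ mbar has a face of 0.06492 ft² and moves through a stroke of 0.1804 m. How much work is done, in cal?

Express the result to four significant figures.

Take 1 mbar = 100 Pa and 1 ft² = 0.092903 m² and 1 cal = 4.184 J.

9.000×10⁴ mbar → 9×10⁶ Pa
0.06492 ft² → 0.00603126 m²
F = P × A = 9×10⁶ × 0.00603126 = 54281.3 N
W = F × d = 54281.3 × 0.1804 = 9792.35 J
In cal: 9792.35 / 4.184 = 2340.43 cal

2340 cal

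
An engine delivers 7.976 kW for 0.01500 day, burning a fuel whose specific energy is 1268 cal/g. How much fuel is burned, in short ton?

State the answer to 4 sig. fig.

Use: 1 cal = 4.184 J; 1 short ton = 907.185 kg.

0.002148 short ton

7.976 kW → 7976 W
0.01500 day → 1296 s
E = P × t = 7976 × 1296 = 1.03369×10⁷ J
1268 cal/g → 5.30531×10⁶ J/kg
m = E / e_s = 1.03369×10⁷ / 5.30531×10⁶ = 1.94841 kg
In short ton: 1.94841 / 907.185 = 0.00214775 short ton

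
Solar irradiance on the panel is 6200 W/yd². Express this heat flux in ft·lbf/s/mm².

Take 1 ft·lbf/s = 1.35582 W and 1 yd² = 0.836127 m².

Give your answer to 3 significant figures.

0.00547 ft·lbf/s/mm²

6200 W/yd² ÷ 0.836127 m²/yd² = 7415.14 W/m²
7415.14 W/m² ÷ 1.35582 W/ft·lbf/s × 10⁻⁶ m²/mm² = 0.00546912 ft·lbf/s/mm²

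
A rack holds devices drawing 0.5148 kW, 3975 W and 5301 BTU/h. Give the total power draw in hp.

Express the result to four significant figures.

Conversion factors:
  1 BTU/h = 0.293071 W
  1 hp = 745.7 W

0.5148 kW × 1000 = 514.8 W
3975 W (already W)
5301 BTU/h × 0.293071 = 1553.57 W
Combined: 514.8 + 3975 + 1553.57 = 6043.37 W
In hp: 6043.37 / 745.7 = 8.10429 hp

8.104 hp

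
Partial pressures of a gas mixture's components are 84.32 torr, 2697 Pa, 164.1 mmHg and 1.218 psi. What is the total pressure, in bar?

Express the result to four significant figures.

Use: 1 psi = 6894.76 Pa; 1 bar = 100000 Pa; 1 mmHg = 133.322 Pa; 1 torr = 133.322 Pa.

84.32 torr × 133.322 → 11241.7 Pa
2697 Pa (already Pa)
164.1 mmHg × 133.322 → 21878.1 Pa
1.218 psi × 6894.76 → 8397.82 Pa
Combined: 11241.7 + 2697 + 21878.1 + 8397.82 = 44214.6 Pa
In bar: 44214.6 / 100000 = 0.442146 bar

0.4421 bar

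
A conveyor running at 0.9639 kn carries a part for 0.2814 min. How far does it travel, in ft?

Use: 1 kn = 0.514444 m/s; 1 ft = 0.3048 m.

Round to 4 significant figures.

27.47 ft

0.9639 kn × 0.514444 = 0.495873 m/s
0.2814 min × 60 = 16.884 s
d = v × t = 0.495873 m/s × 16.884 s = 8.37232 m
8.37232 m ÷ (0.3048 m/ft) = 27.4682 ft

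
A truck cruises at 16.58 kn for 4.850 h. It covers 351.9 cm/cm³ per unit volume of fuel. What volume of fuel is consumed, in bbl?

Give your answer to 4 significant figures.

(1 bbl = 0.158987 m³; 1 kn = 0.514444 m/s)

16.58 kn → 8.52948 m/s
4.850 h → 17460 s
d = v × t = 8.52948 × 17460 = 148925 m
351.9 cm/cm³ → 3.519×10⁶ m/m³
V = d / (distance per unit fuel) = 148925 / 3.519×10⁶ = 0.0423203 m³
In bbl: 0.0423203 / 0.158987 = 0.266187 bbl

0.2662 bbl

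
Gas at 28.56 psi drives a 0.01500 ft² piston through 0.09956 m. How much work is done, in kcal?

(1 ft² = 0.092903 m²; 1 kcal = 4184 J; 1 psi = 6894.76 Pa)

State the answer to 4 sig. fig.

0.006530 kcal

28.56 psi → 196914 Pa
0.01500 ft² → 0.00139354 m²
F = P × A = 196914 × 0.00139354 = 274.408 N
W = F × d = 274.408 × 0.09956 = 27.3201 J
In kcal: 27.3201 / 4184 = 0.00652966 kcal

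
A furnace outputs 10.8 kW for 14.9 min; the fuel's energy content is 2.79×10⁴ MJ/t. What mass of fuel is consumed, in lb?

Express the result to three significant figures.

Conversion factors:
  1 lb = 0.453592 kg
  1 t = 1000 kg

10.8 kW → 10800 W
14.9 min → 894 s
E = P × t = 10800 × 894 = 9.6552×10⁶ J
2.79×10⁴ MJ/t → 2.79×10⁷ J/kg
m = E / e_s = 9.6552×10⁶ / 2.79×10⁷ = 0.346065 kg
In lb: 0.346065 / 0.453592 = 0.762943 lb

0.763 lb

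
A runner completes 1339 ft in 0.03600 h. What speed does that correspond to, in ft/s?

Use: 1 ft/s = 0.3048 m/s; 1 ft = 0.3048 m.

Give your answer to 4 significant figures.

1339 ft × 0.3048 → 408.127 m
0.03600 h × 3600 → 129.6 s
v = d / t = 408.127 m / 129.6 s = 3.14913 m/s
3.14913 m/s ÷ (0.3048 m/s/ft/s) = 10.3318 ft/s

10.33 ft/s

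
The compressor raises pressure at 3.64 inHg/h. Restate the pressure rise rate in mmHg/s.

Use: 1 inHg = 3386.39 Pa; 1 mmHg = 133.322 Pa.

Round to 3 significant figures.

0.0257 mmHg/s

3.64 inHg/h × 3386.39 Pa/inHg ÷ 3600 s/h = 3.42402 Pa/s
3.42402 Pa/s ÷ 133.322 Pa/mmHg = 0.0256823 mmHg/s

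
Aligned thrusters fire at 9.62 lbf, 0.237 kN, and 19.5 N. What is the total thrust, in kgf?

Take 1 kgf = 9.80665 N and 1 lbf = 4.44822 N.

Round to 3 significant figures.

9.62 lbf × 4.44822 = 42.7919 N
0.237 kN × 1000 = 237 N
19.5 N (already N)
Sum: 42.7919 + 237 + 19.5 = 299.292 N
In kgf: 299.292 / 9.80665 = 30.5193 kgf

30.5 kgf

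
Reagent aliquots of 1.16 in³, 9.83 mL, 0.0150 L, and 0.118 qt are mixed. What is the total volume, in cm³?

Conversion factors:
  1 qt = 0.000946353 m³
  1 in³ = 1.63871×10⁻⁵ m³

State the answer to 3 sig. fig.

156 cm³

1.16 in³ × 1.63871×10⁻⁵ = 1.9009×10⁻⁵ m³
9.83 mL × 10⁻⁶ = 9.83×10⁻⁶ m³
0.0150 L × 0.001 = 1.5×10⁻⁵ m³
0.118 qt × 0.000946353 = 1.1167×10⁻⁴ m³
Combined: 1.9009×10⁻⁵ + 9.83×10⁻⁶ + 1.5×10⁻⁵ + 1.1167×10⁻⁴ = 1.55509×10⁻⁴ m³
In cm³: 1.55509×10⁻⁴ / 10⁻⁶ = 155.509 cm³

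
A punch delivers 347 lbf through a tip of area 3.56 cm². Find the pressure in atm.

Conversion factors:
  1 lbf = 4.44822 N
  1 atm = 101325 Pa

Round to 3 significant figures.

42.8 atm

347 lbf × 4.44822 → 1543.53 N
3.56 cm² × 0.0001 → 3.56×10⁻⁴ m²
P = F / A = 1543.53 N / 3.56×10⁻⁴ m² = 4.33576×10⁶ Pa
4.33576×10⁶ Pa ÷ (101325 Pa/atm) = 42.7906 atm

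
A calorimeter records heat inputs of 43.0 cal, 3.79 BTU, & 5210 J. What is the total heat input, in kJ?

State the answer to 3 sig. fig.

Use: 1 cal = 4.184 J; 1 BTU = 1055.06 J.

43.0 cal × 4.184 = 179.912 J
3.79 BTU × 1055.06 = 3998.68 J
5210 J (already J)
Sum: 179.912 + 3998.68 + 5210 = 9388.59 J
In kJ: 9388.59 / 1000 = 9.38859 kJ

9.39 kJ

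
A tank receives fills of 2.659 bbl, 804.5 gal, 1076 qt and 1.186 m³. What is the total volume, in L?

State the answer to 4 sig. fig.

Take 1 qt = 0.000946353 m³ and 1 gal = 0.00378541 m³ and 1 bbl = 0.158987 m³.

5672 L

2.659 bbl × 0.158987 = 0.422746 m³
804.5 gal × 0.00378541 = 3.04536 m³
1076 qt × 0.000946353 = 1.01828 m³
1.186 m³ (already m³)
Combined: 0.422746 + 3.04536 + 1.01828 + 1.186 = 5.67239 m³
In L: 5.67239 / 0.001 = 5672.39 L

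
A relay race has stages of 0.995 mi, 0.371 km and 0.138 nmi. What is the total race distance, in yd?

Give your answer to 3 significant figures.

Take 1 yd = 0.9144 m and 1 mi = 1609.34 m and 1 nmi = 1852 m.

2440 yd

0.995 mi × 1609.34 → 1601.29 m
0.371 km × 1000 → 371 m
0.138 nmi × 1852 → 255.576 m
Sum: 1601.29 + 371 + 255.576 = 2227.87 m
In yd: 2227.87 / 0.9144 = 2436.43 yd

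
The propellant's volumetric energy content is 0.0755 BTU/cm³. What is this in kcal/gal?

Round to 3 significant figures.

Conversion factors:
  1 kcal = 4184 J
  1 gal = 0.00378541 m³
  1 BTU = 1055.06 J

0.0755 BTU/cm³ × 1055.06 J/BTU ÷ 10⁻⁶ m³/cm³ = 7.9657×10⁷ J/m³
7.9657×10⁷ J/m³ ÷ 4184 J/kcal × 0.00378541 m³/gal = 72.0685 kcal/gal

72.1 kcal/gal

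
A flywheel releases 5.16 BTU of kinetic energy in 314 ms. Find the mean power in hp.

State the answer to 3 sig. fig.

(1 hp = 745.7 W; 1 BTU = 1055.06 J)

23.3 hp

5.16 BTU × 1055.06 → 5444.11 J
314 ms × 0.001 → 0.314 s
P = E / t = 5444.11 J / 0.314 s = 17337.9 W
17337.9 W ÷ (745.7 W/hp) = 23.2505 hp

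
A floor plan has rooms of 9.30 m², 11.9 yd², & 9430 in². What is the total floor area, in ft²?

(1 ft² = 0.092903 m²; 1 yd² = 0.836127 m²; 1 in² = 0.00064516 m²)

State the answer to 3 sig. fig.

9.30 m² (already m²)
11.9 yd² × 0.836127 → 9.94991 m²
9430 in² × 0.00064516 → 6.08386 m²
Combined: 9.3 + 9.94991 + 6.08386 = 25.3338 m²
In ft²: 25.3338 / 0.092903 = 272.691 ft²

273 ft²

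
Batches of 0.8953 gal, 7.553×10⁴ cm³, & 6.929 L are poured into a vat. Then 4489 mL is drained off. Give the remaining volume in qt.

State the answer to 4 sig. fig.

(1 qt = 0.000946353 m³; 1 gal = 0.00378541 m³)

85.97 qt

0.8953 gal × 0.00378541 → 0.00338908 m³
7.553×10⁴ cm³ × 10⁻⁶ → 0.07553 m³
6.929 L × 0.001 → 0.006929 m³
4489 mL × 10⁻⁶ → 0.004489 m³
Sum: 0.00338908 + 0.07553 + 0.006929 − 0.004489 = 0.0813591 m³
In qt: 0.0813591 / 0.000946353 = 85.9712 qt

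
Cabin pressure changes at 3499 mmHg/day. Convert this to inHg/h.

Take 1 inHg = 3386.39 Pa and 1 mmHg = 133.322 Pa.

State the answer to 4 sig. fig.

5.740 inHg/h

3499 mmHg/day × 133.322 Pa/mmHg ÷ 86400 s/day = 5.39923 Pa/s
5.39923 Pa/s ÷ 3386.39 Pa/inHg × 3600 s/h = 5.73981 inHg/h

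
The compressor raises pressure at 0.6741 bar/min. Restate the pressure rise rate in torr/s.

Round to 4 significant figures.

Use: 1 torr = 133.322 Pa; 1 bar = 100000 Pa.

8.427 torr/s

0.6741 bar/min × 100000 Pa/bar ÷ 60 s/min = 1123.5 Pa/s
1123.5 Pa/s ÷ 133.322 Pa/torr = 8.42697 torr/s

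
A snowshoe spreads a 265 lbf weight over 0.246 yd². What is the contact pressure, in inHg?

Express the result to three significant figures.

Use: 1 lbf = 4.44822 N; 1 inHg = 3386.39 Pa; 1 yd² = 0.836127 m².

265 lbf × 4.44822 = 1178.78 N
0.246 yd² × 0.836127 = 0.205687 m²
P = F / A = 1178.78 N / 0.205687 m² = 5730.94 Pa
5730.94 Pa ÷ (3386.39 Pa/inHg) = 1.69234 inHg

1.69 inHg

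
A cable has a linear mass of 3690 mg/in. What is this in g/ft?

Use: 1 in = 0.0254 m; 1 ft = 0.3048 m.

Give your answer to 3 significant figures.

3690 mg/in × 10⁻⁶ kg/mg ÷ 0.0254 m/in = 0.145276 kg/m
0.145276 kg/m ÷ 0.001 kg/g × 0.3048 m/ft = 44.2801 g/ft

44.3 g/ft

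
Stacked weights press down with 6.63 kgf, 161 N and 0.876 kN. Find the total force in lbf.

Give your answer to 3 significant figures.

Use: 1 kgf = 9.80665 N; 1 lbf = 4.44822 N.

6.63 kgf × 9.80665 = 65.0181 N
161 N (already N)
0.876 kN × 1000 = 876 N
Combined: 65.0181 + 161 + 876 = 1102.02 N
In lbf: 1102.02 / 4.44822 = 247.744 lbf

248 lbf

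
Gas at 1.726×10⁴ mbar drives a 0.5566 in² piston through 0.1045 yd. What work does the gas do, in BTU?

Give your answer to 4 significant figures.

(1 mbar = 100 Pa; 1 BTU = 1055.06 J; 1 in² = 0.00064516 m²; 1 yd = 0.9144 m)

0.05613 BTU

1.726×10⁴ mbar → 1.726×10⁶ Pa
0.5566 in² → 3.59096×10⁻⁴ m²
F = P × A = 1.726×10⁶ × 3.59096×10⁻⁴ = 619.8 N
0.1045 yd → 0.0955548 m
W = F × d = 619.8 × 0.0955548 = 59.2249 J
In BTU: 59.2249 / 1055.06 = 0.0561342 BTU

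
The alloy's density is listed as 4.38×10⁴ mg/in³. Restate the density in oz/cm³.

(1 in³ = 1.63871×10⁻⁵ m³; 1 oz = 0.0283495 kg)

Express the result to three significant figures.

0.0943 oz/cm³

4.38×10⁴ mg/in³ × 10⁻⁶ kg/mg ÷ 1.63871×10⁻⁵ m³/in³ = 2672.83 kg/m³
2672.83 kg/m³ ÷ 0.0283495 kg/oz × 10⁻⁶ m³/cm³ = 0.0942814 oz/cm³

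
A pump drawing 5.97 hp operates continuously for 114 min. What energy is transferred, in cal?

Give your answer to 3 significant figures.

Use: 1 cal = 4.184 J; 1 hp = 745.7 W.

7.28×10⁶ cal

5.97 hp × 745.7 → 4451.83 W
114 min × 60 → 6840 s
E = P × t = 4451.83 W × 6840 s = 3.04505×10⁷ J
3.04505×10⁷ J ÷ (4.184 J/cal) = 7.27784×10⁶ cal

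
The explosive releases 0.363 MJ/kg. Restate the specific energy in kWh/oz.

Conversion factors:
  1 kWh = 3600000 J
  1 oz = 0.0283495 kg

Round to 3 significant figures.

0.363 MJ/kg × 1000000 J/MJ = 363000 J/kg
363000 J/kg ÷ 3600000 J/kWh × 0.0283495 kg/oz = 0.00285857 kWh/oz

0.00286 kWh/oz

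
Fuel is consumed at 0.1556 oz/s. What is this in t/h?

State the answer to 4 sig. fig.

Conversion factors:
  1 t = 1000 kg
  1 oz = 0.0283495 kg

0.01588 t/h

0.1556 oz/s × 0.0283495 kg/oz = 0.00441118 kg/s
0.00441118 kg/s ÷ 1000 kg/t × 3600 s/h = 0.0158802 t/h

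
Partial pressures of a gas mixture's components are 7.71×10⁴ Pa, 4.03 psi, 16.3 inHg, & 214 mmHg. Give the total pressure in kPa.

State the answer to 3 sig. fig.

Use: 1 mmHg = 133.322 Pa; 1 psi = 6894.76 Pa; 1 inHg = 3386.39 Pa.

7.71×10⁴ Pa (already Pa)
4.03 psi × 6894.76 = 27785.9 Pa
16.3 inHg × 3386.39 = 55198.2 Pa
214 mmHg × 133.322 = 28530.9 Pa
Sum: 77100 + 27785.9 + 55198.2 + 28530.9 = 188615 Pa
In kPa: 188615 / 1000 = 188.615 kPa

189 kPa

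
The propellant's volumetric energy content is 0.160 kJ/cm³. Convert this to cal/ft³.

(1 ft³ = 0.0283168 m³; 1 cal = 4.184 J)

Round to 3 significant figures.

1.08×10⁶ cal/ft³

0.160 kJ/cm³ × 1000 J/kJ ÷ 10⁻⁶ m³/cm³ = 1.6×10⁸ J/m³
1.6×10⁸ J/m³ ÷ 4.184 J/cal × 0.0283168 m³/ft³ = 1.08286×10⁶ cal/ft³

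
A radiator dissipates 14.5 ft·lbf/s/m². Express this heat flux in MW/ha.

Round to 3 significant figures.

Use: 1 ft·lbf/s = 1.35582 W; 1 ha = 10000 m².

14.5 ft·lbf/s/m² × 1.35582 W/ft·lbf/s = 19.6594 W/m²
19.6594 W/m² ÷ 1000000 W/MW × 10000 m²/ha = 0.196594 MW/ha

0.197 MW/ha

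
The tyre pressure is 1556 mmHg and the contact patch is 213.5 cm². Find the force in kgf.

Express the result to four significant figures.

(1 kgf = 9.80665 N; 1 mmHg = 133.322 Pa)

1556 mmHg × 133.322 → 207449 Pa
213.5 cm² × 0.0001 → 0.02135 m²
F = P × A = 207449 Pa × 0.02135 m² = 4429.04 N
4429.04 N ÷ (9.80665 N/kgf) = 451.636 kgf

451.6 kgf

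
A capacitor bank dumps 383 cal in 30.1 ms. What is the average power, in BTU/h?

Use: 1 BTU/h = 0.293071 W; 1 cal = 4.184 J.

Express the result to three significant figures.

1.82×10⁵ BTU/h

383 cal × 4.184 → 1602.47 J
30.1 ms × 0.001 → 0.0301 s
P = E / t = 1602.47 J / 0.0301 s = 53238.2 W
53238.2 W ÷ (0.293071 W/BTU/h) = 181656 BTU/h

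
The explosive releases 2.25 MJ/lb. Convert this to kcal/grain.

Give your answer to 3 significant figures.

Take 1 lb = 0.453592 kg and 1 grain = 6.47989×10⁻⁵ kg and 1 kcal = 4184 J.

0.0768 kcal/grain

2.25 MJ/lb × 1000000 J/MJ ÷ 0.453592 kg/lb = 4.9604×10⁶ J/kg
4.9604×10⁶ J/kg ÷ 4184 J/kcal × 6.47989×10⁻⁵ kg/grain = 0.0768232 kcal/grain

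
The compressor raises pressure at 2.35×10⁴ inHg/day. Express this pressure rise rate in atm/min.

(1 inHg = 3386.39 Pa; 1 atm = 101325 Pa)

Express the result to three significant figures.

2.35×10⁴ inHg/day × 3386.39 Pa/inHg ÷ 86400 s/day = 921.067 Pa/s
921.067 Pa/s ÷ 101325 Pa/atm × 60 s/min = 0.545413 atm/min

0.545 atm/min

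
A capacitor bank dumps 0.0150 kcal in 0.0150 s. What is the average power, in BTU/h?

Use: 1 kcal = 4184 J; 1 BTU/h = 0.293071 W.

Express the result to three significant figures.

1.43×10⁴ BTU/h

0.0150 kcal × 4184 = 62.76 J
P = E / t = 62.76 J / 0.015 s = 4184 W
4184 W ÷ (0.293071 W/BTU/h) = 14276.4 BTU/h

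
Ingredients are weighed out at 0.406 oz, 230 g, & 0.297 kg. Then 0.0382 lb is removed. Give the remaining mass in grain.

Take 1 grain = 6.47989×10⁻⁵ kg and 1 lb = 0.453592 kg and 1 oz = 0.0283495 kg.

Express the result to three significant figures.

8040 grain

0.406 oz × 0.0283495 → 0.0115099 kg
230 g × 0.001 → 0.23 kg
0.297 kg (already kg)
0.0382 lb × 0.453592 → 0.0173272 kg
Sum: 0.0115099 + 0.23 + 0.297 − 0.0173272 = 0.521183 kg
In grain: 0.521183 / 6.47989×10⁻⁵ = 8043.08 grain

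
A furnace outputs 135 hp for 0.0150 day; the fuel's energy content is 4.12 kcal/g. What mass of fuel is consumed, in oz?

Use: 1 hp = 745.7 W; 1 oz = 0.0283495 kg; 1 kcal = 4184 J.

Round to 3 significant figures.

267 oz

135 hp → 100670 W
0.0150 day → 1296 s
E = P × t = 100670 × 1296 = 1.30468×10⁸ J
4.12 kcal/g → 1.72381×10⁷ J/kg
m = E / e_s = 1.30468×10⁸ / 1.72381×10⁷ = 7.56858 kg
In oz: 7.56858 / 0.0283495 = 266.974 oz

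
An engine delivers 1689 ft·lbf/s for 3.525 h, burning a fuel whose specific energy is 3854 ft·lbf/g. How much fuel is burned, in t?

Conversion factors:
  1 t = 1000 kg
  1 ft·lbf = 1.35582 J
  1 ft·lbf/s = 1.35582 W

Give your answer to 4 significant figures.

0.005561 t

1689 ft·lbf/s → 2289.98 W
3.525 h → 12690 s
E = P × t = 2289.98 × 12690 = 2.90598×10⁷ J
3854 ft·lbf/g → 5.22533×10⁶ J/kg
m = E / e_s = 2.90598×10⁷ / 5.22533×10⁶ = 5.56133 kg
In t: 5.56133 / 1000 = 0.00556133 t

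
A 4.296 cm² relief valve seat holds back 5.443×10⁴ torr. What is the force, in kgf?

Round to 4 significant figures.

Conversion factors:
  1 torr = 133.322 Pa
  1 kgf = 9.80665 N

5.443×10⁴ torr × 133.322 = 7.25672×10⁶ Pa
4.296 cm² × 0.0001 = 4.296×10⁻⁴ m²
F = P × A = 7.25672×10⁶ Pa × 4.296×10⁻⁴ m² = 3117.49 N
3117.49 N ÷ (9.80665 N/kgf) = 317.896 kgf

317.9 kgf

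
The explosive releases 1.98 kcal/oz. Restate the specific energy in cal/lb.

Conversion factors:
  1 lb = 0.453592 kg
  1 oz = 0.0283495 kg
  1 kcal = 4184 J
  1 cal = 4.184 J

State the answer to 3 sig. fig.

3.17×10⁴ cal/lb

1.98 kcal/oz × 4184 J/kcal ÷ 0.0283495 kg/oz = 292221 J/kg
292221 J/kg ÷ 4.184 J/cal × 0.453592 kg/lb = 31680 cal/lb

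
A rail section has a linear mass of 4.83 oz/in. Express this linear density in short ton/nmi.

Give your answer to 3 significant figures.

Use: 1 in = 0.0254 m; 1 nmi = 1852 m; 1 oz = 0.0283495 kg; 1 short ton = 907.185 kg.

11.0 short ton/nmi

4.83 oz/in × 0.0283495 kg/oz ÷ 0.0254 m/in = 5.39087 kg/m
5.39087 kg/m ÷ 907.185 kg/short ton × 1852 m/nmi = 11.0054 short ton/nmi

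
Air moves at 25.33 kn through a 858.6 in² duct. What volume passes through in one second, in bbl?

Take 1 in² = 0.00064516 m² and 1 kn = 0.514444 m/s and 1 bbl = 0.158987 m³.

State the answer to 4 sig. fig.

25.33 kn × 0.514444 → 13.0309 m/s
858.6 in² × 0.00064516 → 0.553934 m²
V = v × A × t = 13.0309 m/s × 0.553934 m² × 1 s = 7.21826 m³
7.21826 m³ ÷ (0.158987 m³/bbl) = 45.4016 bbl

45.40 bbl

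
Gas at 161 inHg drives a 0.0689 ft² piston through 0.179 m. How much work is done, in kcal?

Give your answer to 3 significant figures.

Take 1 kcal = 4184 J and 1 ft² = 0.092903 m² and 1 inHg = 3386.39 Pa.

0.149 kcal

161 inHg → 545209 Pa
0.0689 ft² → 0.00640102 m²
F = P × A = 545209 × 0.00640102 = 3489.89 N
W = F × d = 3489.89 × 0.179 = 624.69 J
In kcal: 624.69 / 4184 = 0.149304 kcal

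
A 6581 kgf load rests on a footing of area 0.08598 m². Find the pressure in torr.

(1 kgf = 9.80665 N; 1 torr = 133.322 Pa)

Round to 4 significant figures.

6581 kgf × 9.80665 = 64537.6 N
P = F / A = 64537.6 N / 0.08598 m² = 750612 Pa
750612 Pa ÷ (133.322 Pa/torr) = 5630.07 torr

5630 torr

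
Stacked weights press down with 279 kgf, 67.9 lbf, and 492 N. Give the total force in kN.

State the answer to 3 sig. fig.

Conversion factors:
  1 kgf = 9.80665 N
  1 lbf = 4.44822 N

279 kgf × 9.80665 → 2736.06 N
67.9 lbf × 4.44822 → 302.034 N
492 N (already N)
Combined: 2736.06 + 302.034 + 492 = 3530.09 N
In kN: 3530.09 / 1000 = 3.53009 kN

3.53 kN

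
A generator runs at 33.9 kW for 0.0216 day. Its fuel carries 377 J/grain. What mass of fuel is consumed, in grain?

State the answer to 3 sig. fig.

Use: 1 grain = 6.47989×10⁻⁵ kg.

1.68×10⁵ grain

33.9 kW → 33900 W
0.0216 day → 1866.24 s
E = P × t = 33900 × 1866.24 = 6.32655×10⁷ J
377 J/grain → 5.818×10⁶ J/kg
m = E / e_s = 6.32655×10⁷ / 5.818×10⁶ = 10.8741 kg
In grain: 10.8741 / 6.47989×10⁻⁵ = 167813 grain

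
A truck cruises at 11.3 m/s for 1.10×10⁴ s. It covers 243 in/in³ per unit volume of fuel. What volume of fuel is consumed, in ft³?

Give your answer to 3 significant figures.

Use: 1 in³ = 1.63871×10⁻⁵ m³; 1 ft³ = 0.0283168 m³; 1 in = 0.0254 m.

d = v × t = 11.3 × 11000 = 124300 m
243 in/in³ → 376650 m/m³
V = d / (distance per unit fuel) = 124300 / 376650 = 0.330015 m³
In ft³: 0.330015 / 0.0283168 = 11.6544 ft³

11.7 ft³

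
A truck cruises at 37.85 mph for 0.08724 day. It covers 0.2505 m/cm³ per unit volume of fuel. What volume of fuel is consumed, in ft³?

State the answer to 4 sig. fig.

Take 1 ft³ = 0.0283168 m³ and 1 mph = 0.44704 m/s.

17.98 ft³

37.85 mph → 16.9205 m/s
0.08724 day → 7537.54 s
d = v × t = 16.9205 × 7537.54 = 127539 m
0.2505 m/cm³ → 250500 m/m³
V = d / (distance per unit fuel) = 127539 / 250500 = 0.509138 m³
In ft³: 0.509138 / 0.0283168 = 17.9801 ft³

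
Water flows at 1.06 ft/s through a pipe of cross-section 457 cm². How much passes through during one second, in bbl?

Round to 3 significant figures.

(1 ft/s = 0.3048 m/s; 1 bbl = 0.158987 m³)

1.06 ft/s × 0.3048 → 0.323088 m/s
457 cm² × 0.0001 → 0.0457 m²
V = v × A × t = 0.323088 m/s × 0.0457 m² × 1 s = 0.0147651 m³
0.0147651 m³ ÷ (0.158987 m³/bbl) = 0.0928699 bbl

0.0929 bbl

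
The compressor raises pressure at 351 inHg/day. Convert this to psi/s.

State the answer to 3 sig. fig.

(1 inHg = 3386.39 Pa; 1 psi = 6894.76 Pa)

0.00200 psi/s

351 inHg/day × 3386.39 Pa/inHg ÷ 86400 s/day = 13.7572 Pa/s
13.7572 Pa/s ÷ 6894.76 Pa/psi = 0.00199531 psi/s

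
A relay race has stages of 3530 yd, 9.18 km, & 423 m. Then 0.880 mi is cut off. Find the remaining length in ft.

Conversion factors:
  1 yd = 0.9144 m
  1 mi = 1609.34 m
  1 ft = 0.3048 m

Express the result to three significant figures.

3530 yd × 0.9144 = 3227.83 m
9.18 km × 1000 = 9180 m
423 m (already m)
0.880 mi × 1609.34 = 1416.22 m
Sum: 3227.83 + 9180 + 423 − 1416.22 = 11414.6 m
In ft: 11414.6 / 0.3048 = 37449.5 ft

3.74×10⁴ ft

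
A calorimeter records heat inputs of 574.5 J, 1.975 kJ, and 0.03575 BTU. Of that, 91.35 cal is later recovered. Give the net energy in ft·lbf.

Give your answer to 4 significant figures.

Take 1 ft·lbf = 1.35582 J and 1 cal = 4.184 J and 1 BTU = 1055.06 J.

1626 ft·lbf

574.5 J (already J)
1.975 kJ × 1000 = 1975 J
0.03575 BTU × 1055.06 = 37.7184 J
91.35 cal × 4.184 = 382.208 J
Sum: 574.5 + 1975 + 37.7184 − 382.208 = 2205.01 J
In ft·lbf: 2205.01 / 1.35582 = 1626.33 ft·lbf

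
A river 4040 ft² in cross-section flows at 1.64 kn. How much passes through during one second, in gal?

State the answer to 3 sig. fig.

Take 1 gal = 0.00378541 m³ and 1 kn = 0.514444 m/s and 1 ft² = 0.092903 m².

1.64 kn × 0.514444 = 0.843688 m/s
4040 ft² × 0.092903 = 375.328 m²
V = v × A × t = 0.843688 m/s × 375.328 m² × 1 s = 316.66 m³
316.66 m³ ÷ (0.00378541 m³/gal) = 83652.8 gal

8.37×10⁴ gal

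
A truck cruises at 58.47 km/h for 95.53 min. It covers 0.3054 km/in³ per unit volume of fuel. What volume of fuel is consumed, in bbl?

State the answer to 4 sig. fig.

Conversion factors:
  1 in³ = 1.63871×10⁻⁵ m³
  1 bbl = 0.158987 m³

58.47 km/h → 16.2417 m/s
95.53 min → 5731.8 s
d = v × t = 16.2417 × 5731.8 = 93094.2 m
0.3054 km/in³ → 1.86366×10⁷ m/m³
V = d / (distance per unit fuel) = 93094.2 / 1.86366×10⁷ = 0.00499524 m³
In bbl: 0.00499524 / 0.158987 = 0.0314192 bbl

0.03142 bbl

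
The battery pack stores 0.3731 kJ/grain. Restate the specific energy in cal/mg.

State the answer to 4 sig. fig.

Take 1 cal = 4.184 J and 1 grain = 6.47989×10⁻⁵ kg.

0.3731 kJ/grain × 1000 J/kJ ÷ 6.47989×10⁻⁵ kg/grain = 5.75781×10⁶ J/kg
5.75781×10⁶ J/kg ÷ 4.184 J/cal × 10⁻⁶ kg/mg = 1.37615 cal/mg

1.376 cal/mg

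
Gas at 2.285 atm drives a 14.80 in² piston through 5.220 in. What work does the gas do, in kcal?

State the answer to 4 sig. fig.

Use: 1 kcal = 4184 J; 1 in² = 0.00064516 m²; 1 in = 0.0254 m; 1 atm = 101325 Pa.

2.285 atm → 231528 Pa
14.80 in² → 0.00954837 m²
F = P × A = 231528 × 0.00954837 = 2210.72 N
5.220 in → 0.132588 m
W = F × d = 2210.72 × 0.132588 = 293.115 J
In kcal: 293.115 / 4184 = 0.0700562 kcal

0.07006 kcal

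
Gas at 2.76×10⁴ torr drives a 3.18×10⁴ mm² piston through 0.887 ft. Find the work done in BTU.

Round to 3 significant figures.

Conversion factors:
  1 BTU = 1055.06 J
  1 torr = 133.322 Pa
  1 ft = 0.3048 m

2.76×10⁴ torr → 3.67969×10⁶ Pa
3.18×10⁴ mm² → 0.0318 m²
F = P × A = 3.67969×10⁶ × 0.0318 = 117014 N
0.887 ft → 0.270358 m
W = F × d = 117014 × 0.270358 = 31635.7 J
In BTU: 31635.7 / 1055.06 = 29.9847 BTU

30.0 BTU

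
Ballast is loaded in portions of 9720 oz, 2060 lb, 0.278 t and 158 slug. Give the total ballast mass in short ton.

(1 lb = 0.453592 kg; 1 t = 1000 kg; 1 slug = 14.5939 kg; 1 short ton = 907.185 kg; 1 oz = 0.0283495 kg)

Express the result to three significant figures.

4.18 short ton

9720 oz × 0.0283495 = 275.557 kg
2060 lb × 0.453592 = 934.4 kg
0.278 t × 1000 = 278 kg
158 slug × 14.5939 = 2305.84 kg
Total: 275.557 + 934.4 + 278 + 2305.84 = 3793.8 kg
In short ton: 3793.8 / 907.185 = 4.18195 short ton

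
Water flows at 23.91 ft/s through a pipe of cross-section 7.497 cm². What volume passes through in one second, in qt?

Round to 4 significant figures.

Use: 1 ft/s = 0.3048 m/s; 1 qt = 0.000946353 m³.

5.773 qt

23.91 ft/s × 0.3048 → 7.28777 m/s
7.497 cm² × 0.0001 → 7.497×10⁻⁴ m²
V = v × A × t = 7.28777 m/s × 7.497×10⁻⁴ m² × 1 s = 0.00546364 m³
0.00546364 m³ ÷ (0.000946353 m³/qt) = 5.77336 qt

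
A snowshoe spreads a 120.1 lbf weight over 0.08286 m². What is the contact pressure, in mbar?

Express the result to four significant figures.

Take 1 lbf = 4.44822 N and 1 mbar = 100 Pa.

64.47 mbar

120.1 lbf × 4.44822 → 534.231 N
P = F / A = 534.231 N / 0.08286 m² = 6447.39 Pa
6447.39 Pa ÷ (100 Pa/mbar) = 64.4739 mbar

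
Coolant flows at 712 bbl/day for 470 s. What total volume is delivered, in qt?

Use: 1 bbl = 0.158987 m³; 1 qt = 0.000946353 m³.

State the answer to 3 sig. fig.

651 qt

712 bbl/day → 0.00131017 m³/s
V = Q × t = 0.00131017 × 470 = 0.61578 m³
In qt: 0.61578 / 0.000946353 = 650.687 qt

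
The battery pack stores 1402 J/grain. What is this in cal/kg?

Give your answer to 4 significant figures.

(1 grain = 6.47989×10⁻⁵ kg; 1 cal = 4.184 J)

5.171×10⁶ cal/kg

1402 J/grain ÷ 6.47989×10⁻⁵ kg/grain = 2.16362×10⁷ J/kg
2.16362×10⁷ J/kg ÷ 4.184 J/cal = 5.17118×10⁶ cal/kg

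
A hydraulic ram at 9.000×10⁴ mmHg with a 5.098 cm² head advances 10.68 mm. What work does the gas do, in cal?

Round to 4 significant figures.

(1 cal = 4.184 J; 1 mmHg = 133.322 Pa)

9.000×10⁴ mmHg → 1.1999×10⁷ Pa
5.098 cm² → 5.098×10⁻⁴ m²
F = P × A = 1.1999×10⁷ × 5.098×10⁻⁴ = 6117.09 N
10.68 mm → 0.01068 m
W = F × d = 6117.09 × 0.01068 = 65.3305 J
In cal: 65.3305 / 4.184 = 15.6144 cal

15.61 cal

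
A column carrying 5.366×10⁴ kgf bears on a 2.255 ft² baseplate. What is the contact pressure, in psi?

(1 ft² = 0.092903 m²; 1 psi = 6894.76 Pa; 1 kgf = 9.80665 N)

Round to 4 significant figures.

364.3 psi

5.366×10⁴ kgf × 9.80665 = 526225 N
2.255 ft² × 0.092903 = 0.209496 m²
P = F / A = 526225 N / 0.209496 m² = 2.51186×10⁶ Pa
2.51186×10⁶ Pa ÷ (6894.76 Pa/psi) = 364.314 psi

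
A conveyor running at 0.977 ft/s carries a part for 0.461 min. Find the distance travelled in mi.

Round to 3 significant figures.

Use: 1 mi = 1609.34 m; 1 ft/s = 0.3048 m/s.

0.977 ft/s × 0.3048 = 0.29779 m/s
0.461 min × 60 = 27.66 s
d = v × t = 0.29779 m/s × 27.66 s = 8.23687 m
8.23687 m ÷ (1609.34 m/mi) = 0.00511817 mi

0.00512 mi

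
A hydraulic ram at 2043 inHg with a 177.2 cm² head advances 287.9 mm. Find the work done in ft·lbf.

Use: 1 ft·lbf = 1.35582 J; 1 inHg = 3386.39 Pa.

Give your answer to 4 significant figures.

2043 inHg → 6.91839×10⁶ Pa
177.2 cm² → 0.01772 m²
F = P × A = 6.91839×10⁶ × 0.01772 = 122594 N
287.9 mm → 0.2879 m
W = F × d = 122594 × 0.2879 = 35294.8 J
In ft·lbf: 35294.8 / 1.35582 = 26032.1 ft·lbf

2.603×10⁴ ft·lbf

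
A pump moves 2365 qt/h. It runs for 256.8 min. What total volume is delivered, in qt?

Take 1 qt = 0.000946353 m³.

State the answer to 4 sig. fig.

2365 qt/h → 6.21701×10⁻⁴ m³/s
256.8 min → 15408 s
V = Q × t = 6.21701×10⁻⁴ × 15408 = 9.57917 m³
In qt: 9.57917 / 0.000946353 = 10122.2 qt

1.012×10⁴ qt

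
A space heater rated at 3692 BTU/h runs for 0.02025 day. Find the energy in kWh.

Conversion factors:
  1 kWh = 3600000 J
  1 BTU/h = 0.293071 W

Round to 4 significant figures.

0.5259 kWh

3692 BTU/h × 0.293071 = 1082.02 W
0.02025 day × 86400 = 1749.6 s
E = P × t = 1082.02 W × 1749.6 s = 1.8931×10⁶ J
1.8931×10⁶ J ÷ (3600000 J/kWh) = 0.525861 kWh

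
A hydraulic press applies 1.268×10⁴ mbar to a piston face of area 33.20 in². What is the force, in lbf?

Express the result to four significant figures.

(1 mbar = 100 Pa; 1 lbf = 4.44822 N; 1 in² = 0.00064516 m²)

1.268×10⁴ mbar × 100 → 1.268×10⁶ Pa
33.20 in² × 0.00064516 → 0.0214193 m²
F = P × A = 1.268×10⁶ Pa × 0.0214193 m² = 27159.7 N
27159.7 N ÷ (4.44822 N/lbf) = 6105.75 lbf

6106 lbf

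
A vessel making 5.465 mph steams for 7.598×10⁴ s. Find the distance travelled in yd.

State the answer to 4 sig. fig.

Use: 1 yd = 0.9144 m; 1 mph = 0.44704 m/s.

2.030×10⁵ yd

5.465 mph × 0.44704 = 2.44307 m/s
d = v × t = 2.44307 m/s × 75980 s = 185624 m
185624 m ÷ (0.9144 m/yd) = 203001 yd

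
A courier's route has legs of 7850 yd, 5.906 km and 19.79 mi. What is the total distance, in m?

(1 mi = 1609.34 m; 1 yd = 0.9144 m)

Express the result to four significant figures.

4.493×10⁴ m

7850 yd × 0.9144 = 7178.04 m
5.906 km × 1000 = 5906 m
19.79 mi × 1609.34 = 31848.8 m
Combined: 7178.04 + 5906 + 31848.8 = 44932.8 m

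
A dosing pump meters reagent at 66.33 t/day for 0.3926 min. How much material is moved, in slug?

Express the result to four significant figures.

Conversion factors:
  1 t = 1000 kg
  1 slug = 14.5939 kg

66.33 t/day → 0.767708 kg/s
0.3926 min → 23.556 s
m = ṁ × t = 0.767708 × 23.556 = 18.0841 kg
In slug: 18.0841 / 14.5939 = 1.23915 slug

1.239 slug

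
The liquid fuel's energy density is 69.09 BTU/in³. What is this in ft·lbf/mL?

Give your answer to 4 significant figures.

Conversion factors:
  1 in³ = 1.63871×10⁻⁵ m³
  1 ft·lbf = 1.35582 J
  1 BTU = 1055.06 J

3281 ft·lbf/mL

69.09 BTU/in³ × 1055.06 J/BTU ÷ 1.63871×10⁻⁵ m³/in³ = 4.44826×10⁹ J/m³
4.44826×10⁹ J/m³ ÷ 1.35582 J/ft·lbf × 10⁻⁶ m³/mL = 3280.86 ft·lbf/mL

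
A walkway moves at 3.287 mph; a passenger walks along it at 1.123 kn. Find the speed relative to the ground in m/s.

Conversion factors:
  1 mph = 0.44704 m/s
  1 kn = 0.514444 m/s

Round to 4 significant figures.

2.047 m/s

3.287 mph × 0.44704 = 1.46942 m/s
1.123 kn × 0.514444 = 0.577721 m/s
Sum: 1.46942 + 0.577721 = 2.04714 m/s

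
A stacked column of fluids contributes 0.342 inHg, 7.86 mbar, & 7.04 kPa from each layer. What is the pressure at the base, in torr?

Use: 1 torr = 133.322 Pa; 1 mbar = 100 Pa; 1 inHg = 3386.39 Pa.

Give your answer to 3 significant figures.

0.342 inHg × 3386.39 → 1158.15 Pa
7.86 mbar × 100 → 786 Pa
7.04 kPa × 1000 → 7040 Pa
Total: 1158.15 + 786 + 7040 = 8984.15 Pa
In torr: 8984.15 / 133.322 = 67.3869 torr

67.4 torr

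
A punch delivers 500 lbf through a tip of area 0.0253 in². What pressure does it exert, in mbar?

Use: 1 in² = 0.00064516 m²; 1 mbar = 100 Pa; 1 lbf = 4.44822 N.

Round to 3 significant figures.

500 lbf × 4.44822 → 2224.11 N
0.0253 in² × 0.00064516 → 1.63225×10⁻⁵ m²
P = F / A = 2224.11 N / 1.63225×10⁻⁵ m² = 1.3626×10⁸ Pa
1.3626×10⁸ Pa ÷ (100 Pa/mbar) = 1.3626×10⁶ mbar

1.36×10⁶ mbar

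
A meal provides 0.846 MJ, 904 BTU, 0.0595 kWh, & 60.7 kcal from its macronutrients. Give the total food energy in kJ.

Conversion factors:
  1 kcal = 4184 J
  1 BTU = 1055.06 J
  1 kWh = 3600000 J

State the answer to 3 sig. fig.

0.846 MJ × 1000000 = 846000 J
904 BTU × 1055.06 = 953774 J
0.0595 kWh × 3600000 = 214200 J
60.7 kcal × 4184 = 253969 J
Combined: 846000 + 953774 + 214200 + 253969 = 2.26794×10⁶ J
In kJ: 2.26794×10⁶ / 1000 = 2267.94 kJ

2270 kJ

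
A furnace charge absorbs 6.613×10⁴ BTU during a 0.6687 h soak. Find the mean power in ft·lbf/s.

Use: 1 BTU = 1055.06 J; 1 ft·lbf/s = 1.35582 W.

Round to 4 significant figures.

2.138×10⁴ ft·lbf/s

6.613×10⁴ BTU × 1055.06 → 6.97711×10⁷ J
0.6687 h × 3600 → 2407.32 s
P = E / t = 6.97711×10⁷ J / 2407.32 s = 28982.9 W
28982.9 W ÷ (1.35582 W/ft·lbf/s) = 21376.7 ft·lbf/s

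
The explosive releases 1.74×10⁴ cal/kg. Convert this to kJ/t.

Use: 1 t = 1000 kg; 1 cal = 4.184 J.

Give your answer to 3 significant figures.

1.74×10⁴ cal/kg × 4.184 J/cal = 72801.6 J/kg
72801.6 J/kg ÷ 1000 J/kJ × 1000 kg/t = 72801.6 kJ/t

7.28×10⁴ kJ/t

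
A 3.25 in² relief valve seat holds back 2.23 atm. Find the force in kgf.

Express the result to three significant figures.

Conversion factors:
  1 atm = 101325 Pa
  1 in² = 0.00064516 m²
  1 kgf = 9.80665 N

48.3 kgf

2.23 atm × 101325 → 225955 Pa
3.25 in² × 0.00064516 → 0.00209677 m²
F = P × A = 225955 Pa × 0.00209677 m² = 473.776 N
473.776 N ÷ (9.80665 N/kgf) = 48.3117 kgf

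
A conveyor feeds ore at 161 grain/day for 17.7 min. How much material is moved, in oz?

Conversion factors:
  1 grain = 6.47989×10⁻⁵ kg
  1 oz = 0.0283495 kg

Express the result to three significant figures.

161 grain/day → 1.20748×10⁻⁷ kg/s
17.7 min → 1062 s
m = ṁ × t = 1.20748×10⁻⁷ × 1062 = 1.28234×10⁻⁴ kg
In oz: 1.28234×10⁻⁴ / 0.0283495 = 0.00452332 oz

0.00452 oz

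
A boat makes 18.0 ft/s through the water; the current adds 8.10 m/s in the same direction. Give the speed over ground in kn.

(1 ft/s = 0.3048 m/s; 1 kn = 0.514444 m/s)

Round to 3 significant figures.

18.0 ft/s × 0.3048 = 5.4864 m/s
8.10 m/s (already m/s)
Total: 5.4864 + 8.1 = 13.5864 m/s
In kn: 13.5864 / 0.514444 = 26.4099 kn

26.4 kn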